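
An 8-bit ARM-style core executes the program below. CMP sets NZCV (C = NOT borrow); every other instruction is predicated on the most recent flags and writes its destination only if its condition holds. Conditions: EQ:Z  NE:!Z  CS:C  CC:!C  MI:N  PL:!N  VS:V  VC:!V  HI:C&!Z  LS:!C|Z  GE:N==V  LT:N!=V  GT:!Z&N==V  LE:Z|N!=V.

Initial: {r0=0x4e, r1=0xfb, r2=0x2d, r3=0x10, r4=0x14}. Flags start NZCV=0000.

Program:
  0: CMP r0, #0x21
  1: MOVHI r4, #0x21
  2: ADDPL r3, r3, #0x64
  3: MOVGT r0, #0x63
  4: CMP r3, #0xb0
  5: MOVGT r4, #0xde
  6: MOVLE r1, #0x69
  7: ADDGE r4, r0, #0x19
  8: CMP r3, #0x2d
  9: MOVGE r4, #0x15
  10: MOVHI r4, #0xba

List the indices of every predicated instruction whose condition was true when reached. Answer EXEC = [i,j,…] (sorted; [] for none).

0: ✓ CMP  NZCV=0010
1: ✓ MOVHI  r4←0x21
2: ✓ ADDPL  r3←0x74
3: ✓ MOVGT  r0←0x63
4: ✓ CMP  NZCV=1001
5: ✓ MOVGT  r4←0xde
6: · MOVLE
7: ✓ ADDGE  r4←0x7c
8: ✓ CMP  NZCV=0010
9: ✓ MOVGE  r4←0x15
10: ✓ MOVHI  r4←0xba

EXEC = [1,2,3,5,7,9,10]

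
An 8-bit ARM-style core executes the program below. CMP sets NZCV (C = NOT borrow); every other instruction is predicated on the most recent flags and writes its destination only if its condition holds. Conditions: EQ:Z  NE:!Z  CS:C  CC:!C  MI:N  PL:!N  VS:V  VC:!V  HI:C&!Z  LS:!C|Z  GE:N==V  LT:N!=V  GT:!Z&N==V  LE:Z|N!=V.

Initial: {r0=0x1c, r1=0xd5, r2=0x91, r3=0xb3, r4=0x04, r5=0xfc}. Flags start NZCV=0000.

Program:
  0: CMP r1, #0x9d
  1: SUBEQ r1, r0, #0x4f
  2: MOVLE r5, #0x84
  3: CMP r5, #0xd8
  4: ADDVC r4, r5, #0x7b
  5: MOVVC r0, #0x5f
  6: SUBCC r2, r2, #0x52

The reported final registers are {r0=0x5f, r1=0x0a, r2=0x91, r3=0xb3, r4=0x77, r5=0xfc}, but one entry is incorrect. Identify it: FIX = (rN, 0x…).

FIX = (r1, 0xd5)

0: ✓ CMP  NZCV=0010
1: · SUBEQ
2: · MOVLE
3: ✓ CMP  NZCV=0010
4: ✓ ADDVC  r4←0x77
5: ✓ MOVVC  r0←0x5f
6: · SUBCC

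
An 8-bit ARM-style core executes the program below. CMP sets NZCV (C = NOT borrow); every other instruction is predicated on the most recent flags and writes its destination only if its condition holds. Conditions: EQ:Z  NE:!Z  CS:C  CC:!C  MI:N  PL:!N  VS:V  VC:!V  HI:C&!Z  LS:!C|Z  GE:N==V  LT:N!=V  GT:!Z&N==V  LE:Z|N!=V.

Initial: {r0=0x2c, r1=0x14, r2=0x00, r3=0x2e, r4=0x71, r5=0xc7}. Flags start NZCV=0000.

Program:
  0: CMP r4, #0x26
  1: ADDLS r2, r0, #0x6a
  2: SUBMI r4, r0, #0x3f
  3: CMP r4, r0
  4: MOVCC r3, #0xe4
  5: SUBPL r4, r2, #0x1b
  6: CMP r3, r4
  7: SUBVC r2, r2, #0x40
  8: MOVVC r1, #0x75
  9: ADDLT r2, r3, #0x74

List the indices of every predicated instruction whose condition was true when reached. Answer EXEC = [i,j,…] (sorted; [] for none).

[0] flags=0010 → (cmp)
[1] flags=0010 LS?F → skip
[2] flags=0010 MI?F → skip
[3] flags=0010 → (cmp)
[4] flags=0010 CC?F → skip
[5] flags=0010 PL?T → r4=0xe5
[6] flags=0000 → (cmp)
[7] flags=0000 VC?T → r2=0xc0
[8] flags=0000 VC?T → r1=0x75
[9] flags=0000 LT?F → skip

EXEC = [5,7,8]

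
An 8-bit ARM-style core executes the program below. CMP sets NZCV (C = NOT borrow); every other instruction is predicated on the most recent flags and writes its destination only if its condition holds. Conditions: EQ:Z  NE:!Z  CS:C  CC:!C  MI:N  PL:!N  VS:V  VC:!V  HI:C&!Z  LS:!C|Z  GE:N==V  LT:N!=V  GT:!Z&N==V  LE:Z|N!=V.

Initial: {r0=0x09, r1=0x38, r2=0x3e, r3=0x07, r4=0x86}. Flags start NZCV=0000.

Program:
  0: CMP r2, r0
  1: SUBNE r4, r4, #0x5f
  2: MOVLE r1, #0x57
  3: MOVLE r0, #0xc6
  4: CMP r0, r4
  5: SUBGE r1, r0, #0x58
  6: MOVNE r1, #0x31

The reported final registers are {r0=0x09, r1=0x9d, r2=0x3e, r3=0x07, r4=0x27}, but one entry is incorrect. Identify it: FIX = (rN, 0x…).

[0] flags=0010 → (cmp)
[1] flags=0010 NE?T → r4=0x27
[2] flags=0010 LE?F → skip
[3] flags=0010 LE?F → skip
[4] flags=1000 → (cmp)
[5] flags=1000 GE?F → skip
[6] flags=1000 NE?T → r1=0x31

FIX = (r1, 0x31)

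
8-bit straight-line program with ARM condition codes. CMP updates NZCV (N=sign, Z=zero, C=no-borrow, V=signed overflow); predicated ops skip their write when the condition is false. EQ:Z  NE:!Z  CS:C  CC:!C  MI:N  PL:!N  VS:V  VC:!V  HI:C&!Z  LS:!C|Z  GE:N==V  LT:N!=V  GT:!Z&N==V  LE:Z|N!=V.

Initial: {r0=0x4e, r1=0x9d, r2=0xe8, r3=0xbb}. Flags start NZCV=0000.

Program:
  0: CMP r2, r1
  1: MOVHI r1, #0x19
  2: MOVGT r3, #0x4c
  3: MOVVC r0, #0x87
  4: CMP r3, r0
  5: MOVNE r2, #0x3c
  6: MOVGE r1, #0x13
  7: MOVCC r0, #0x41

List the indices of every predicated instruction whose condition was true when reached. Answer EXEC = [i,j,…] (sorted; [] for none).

EXEC = [1,2,3,5,6,7]

0: ✓ CMP  NZCV=0010
1: ✓ MOVHI  r1←0x19
2: ✓ MOVGT  r3←0x4c
3: ✓ MOVVC  r0←0x87
4: ✓ CMP  NZCV=1001
5: ✓ MOVNE  r2←0x3c
6: ✓ MOVGE  r1←0x13
7: ✓ MOVCC  r0←0x41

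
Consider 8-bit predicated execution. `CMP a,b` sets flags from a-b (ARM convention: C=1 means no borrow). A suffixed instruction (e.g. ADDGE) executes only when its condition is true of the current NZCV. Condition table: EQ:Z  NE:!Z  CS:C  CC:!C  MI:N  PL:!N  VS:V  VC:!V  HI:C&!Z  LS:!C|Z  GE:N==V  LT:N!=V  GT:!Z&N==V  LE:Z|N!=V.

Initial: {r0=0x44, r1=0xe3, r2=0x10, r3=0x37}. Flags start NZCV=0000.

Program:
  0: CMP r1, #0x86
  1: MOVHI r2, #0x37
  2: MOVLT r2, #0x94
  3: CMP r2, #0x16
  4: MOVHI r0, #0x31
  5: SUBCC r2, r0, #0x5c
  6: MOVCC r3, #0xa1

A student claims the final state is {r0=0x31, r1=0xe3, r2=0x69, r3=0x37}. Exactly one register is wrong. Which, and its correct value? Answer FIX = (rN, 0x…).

[0] flags=0010 → (cmp)
[1] flags=0010 HI?T → r2=0x37
[2] flags=0010 LT?F → skip
[3] flags=0010 → (cmp)
[4] flags=0010 HI?T → r0=0x31
[5] flags=0010 CC?F → skip
[6] flags=0010 CC?F → skip

FIX = (r2, 0x37)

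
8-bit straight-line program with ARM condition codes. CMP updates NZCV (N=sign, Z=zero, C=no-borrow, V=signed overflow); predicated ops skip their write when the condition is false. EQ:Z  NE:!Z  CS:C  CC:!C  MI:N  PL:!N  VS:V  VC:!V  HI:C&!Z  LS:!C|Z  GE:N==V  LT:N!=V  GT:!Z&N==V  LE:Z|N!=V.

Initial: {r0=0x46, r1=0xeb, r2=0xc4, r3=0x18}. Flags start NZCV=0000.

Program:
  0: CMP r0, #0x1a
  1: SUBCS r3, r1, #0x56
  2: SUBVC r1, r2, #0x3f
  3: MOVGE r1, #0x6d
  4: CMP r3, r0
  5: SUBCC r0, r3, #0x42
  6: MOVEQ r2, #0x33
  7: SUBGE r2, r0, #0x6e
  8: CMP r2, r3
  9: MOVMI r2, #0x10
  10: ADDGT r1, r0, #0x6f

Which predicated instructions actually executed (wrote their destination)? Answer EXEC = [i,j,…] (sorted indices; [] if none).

EXEC = [1,2,3,10]

0: ✓ CMP  NZCV=0010
1: ✓ SUBCS  r3←0x95
2: ✓ SUBVC  r1←0x85
3: ✓ MOVGE  r1←0x6d
4: ✓ CMP  NZCV=0011
5: · SUBCC
6: · MOVEQ
7: · SUBGE
8: ✓ CMP  NZCV=0010
9: · MOVMI
10: ✓ ADDGT  r1←0xb5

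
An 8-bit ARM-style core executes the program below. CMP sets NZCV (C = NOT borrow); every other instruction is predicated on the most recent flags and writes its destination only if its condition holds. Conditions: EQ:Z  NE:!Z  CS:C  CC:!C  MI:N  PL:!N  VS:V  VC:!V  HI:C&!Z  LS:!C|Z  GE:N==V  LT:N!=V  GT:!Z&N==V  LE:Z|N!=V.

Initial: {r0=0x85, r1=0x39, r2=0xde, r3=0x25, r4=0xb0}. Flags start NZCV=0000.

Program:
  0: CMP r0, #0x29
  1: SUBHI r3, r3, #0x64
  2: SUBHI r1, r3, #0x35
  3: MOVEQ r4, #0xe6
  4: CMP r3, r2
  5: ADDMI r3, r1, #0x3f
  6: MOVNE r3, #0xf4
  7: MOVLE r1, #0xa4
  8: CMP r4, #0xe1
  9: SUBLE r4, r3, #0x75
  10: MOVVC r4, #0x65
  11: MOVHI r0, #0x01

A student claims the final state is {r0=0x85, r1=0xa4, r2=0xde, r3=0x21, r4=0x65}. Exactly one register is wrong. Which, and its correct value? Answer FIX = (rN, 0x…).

[0] flags=0011 → (cmp)
[1] flags=0011 HI?T → r3=0xc1
[2] flags=0011 HI?T → r1=0x8c
[3] flags=0011 EQ?F → skip
[4] flags=1000 → (cmp)
[5] flags=1000 MI?T → r3=0xcb
[6] flags=1000 NE?T → r3=0xf4
[7] flags=1000 LE?T → r1=0xa4
[8] flags=1000 → (cmp)
[9] flags=1000 LE?T → r4=0x7f
[10] flags=1000 VC?T → r4=0x65
[11] flags=1000 HI?F → skip

FIX = (r3, 0xf4)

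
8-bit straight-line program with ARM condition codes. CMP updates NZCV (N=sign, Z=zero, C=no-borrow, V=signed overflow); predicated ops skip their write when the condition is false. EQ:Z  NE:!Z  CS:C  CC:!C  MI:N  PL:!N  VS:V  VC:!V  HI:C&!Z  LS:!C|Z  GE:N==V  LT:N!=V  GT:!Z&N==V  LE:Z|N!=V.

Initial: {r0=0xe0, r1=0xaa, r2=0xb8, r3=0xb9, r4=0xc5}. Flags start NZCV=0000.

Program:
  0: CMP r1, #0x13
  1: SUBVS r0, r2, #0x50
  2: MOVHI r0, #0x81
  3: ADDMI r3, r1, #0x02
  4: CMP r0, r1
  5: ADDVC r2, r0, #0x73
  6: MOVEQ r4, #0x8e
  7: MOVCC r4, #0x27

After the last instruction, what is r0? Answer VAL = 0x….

[0] flags=1010 → (cmp)
[1] flags=1010 VS?F → skip
[2] flags=1010 HI?T → r0=0x81
[3] flags=1010 MI?T → r3=0xac
[4] flags=1000 → (cmp)
[5] flags=1000 VC?T → r2=0xf4
[6] flags=1000 EQ?F → skip
[7] flags=1000 CC?T → r4=0x27

VAL = 0x81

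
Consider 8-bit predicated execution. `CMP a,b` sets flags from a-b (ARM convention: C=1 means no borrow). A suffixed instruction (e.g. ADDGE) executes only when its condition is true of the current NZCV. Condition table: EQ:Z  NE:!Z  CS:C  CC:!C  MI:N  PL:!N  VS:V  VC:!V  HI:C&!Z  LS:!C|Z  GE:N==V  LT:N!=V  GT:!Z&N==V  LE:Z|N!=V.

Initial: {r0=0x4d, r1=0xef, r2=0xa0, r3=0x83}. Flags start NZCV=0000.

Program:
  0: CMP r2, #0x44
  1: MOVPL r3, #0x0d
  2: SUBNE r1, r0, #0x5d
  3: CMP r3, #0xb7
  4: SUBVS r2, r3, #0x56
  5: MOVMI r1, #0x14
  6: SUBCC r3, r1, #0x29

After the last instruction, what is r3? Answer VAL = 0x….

0: ✓ CMP  NZCV=0011
1: ✓ MOVPL  r3←0x0d
2: ✓ SUBNE  r1←0xf0
3: ✓ CMP  NZCV=0000
4: · SUBVS
5: · MOVMI
6: ✓ SUBCC  r3←0xc7

VAL = 0xc7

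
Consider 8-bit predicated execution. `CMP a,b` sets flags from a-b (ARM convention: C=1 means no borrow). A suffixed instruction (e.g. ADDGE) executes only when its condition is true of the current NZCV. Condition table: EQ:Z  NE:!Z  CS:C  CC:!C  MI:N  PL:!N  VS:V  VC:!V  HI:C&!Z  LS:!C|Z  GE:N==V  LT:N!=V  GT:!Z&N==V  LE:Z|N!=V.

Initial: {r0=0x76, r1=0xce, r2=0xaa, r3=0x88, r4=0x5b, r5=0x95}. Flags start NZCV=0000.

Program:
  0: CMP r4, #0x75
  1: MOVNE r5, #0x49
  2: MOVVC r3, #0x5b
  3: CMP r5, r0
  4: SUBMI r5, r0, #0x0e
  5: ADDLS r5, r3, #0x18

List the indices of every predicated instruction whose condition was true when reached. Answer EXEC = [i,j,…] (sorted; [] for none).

EXEC = [1,2,4,5]

0: ✓ CMP  NZCV=1000
1: ✓ MOVNE  r5←0x49
2: ✓ MOVVC  r3←0x5b
3: ✓ CMP  NZCV=1000
4: ✓ SUBMI  r5←0x68
5: ✓ ADDLS  r5←0x73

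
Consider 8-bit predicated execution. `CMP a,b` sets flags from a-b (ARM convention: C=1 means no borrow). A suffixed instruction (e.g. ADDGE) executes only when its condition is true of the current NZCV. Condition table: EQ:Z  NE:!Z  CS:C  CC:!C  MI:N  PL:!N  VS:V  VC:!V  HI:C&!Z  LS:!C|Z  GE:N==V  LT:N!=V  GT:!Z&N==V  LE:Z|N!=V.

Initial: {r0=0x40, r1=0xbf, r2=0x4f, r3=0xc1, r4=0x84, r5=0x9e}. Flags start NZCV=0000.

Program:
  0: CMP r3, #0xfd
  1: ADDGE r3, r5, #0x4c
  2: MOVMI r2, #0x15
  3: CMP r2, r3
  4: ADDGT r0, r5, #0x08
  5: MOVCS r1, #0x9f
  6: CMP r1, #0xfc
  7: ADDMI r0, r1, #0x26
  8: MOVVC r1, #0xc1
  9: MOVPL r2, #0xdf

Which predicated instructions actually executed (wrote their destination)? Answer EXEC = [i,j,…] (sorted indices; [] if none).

EXEC = [2,4,7,8]

[0] flags=1000 → (cmp)
[1] flags=1000 GE?F → skip
[2] flags=1000 MI?T → r2=0x15
[3] flags=0000 → (cmp)
[4] flags=0000 GT?T → r0=0xa6
[5] flags=0000 CS?F → skip
[6] flags=1000 → (cmp)
[7] flags=1000 MI?T → r0=0xe5
[8] flags=1000 VC?T → r1=0xc1
[9] flags=1000 PL?F → skip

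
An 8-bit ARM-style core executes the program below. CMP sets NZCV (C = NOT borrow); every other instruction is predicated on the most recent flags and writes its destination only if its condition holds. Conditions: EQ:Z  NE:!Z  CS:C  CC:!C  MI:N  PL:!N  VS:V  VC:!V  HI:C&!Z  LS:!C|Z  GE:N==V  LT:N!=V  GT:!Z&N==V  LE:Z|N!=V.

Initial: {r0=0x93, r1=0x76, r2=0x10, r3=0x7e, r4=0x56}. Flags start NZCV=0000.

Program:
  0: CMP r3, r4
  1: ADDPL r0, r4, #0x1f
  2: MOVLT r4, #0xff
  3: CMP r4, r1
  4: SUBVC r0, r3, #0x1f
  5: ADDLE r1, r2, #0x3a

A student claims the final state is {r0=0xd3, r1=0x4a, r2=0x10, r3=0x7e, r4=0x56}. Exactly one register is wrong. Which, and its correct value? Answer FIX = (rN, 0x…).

[0] flags=0010 → (cmp)
[1] flags=0010 PL?T → r0=0x75
[2] flags=0010 LT?F → skip
[3] flags=1000 → (cmp)
[4] flags=1000 VC?T → r0=0x5f
[5] flags=1000 LE?T → r1=0x4a

FIX = (r0, 0x5f)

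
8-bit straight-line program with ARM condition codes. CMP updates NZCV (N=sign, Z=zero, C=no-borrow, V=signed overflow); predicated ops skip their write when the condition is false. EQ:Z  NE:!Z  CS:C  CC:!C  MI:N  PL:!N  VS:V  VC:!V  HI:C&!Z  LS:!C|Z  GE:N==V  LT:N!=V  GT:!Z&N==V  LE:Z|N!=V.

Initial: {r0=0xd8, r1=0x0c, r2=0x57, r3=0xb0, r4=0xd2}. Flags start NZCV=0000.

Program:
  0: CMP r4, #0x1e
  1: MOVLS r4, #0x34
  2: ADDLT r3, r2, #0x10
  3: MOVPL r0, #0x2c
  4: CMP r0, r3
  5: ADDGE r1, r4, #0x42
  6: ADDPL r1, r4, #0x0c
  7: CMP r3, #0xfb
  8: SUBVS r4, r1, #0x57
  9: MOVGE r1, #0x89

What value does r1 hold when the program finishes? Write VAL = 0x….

VAL = 0x89

[0] flags=1010 → (cmp)
[1] flags=1010 LS?F → skip
[2] flags=1010 LT?T → r3=0x67
[3] flags=1010 PL?F → skip
[4] flags=0011 → (cmp)
[5] flags=0011 GE?F → skip
[6] flags=0011 PL?T → r1=0xde
[7] flags=0000 → (cmp)
[8] flags=0000 VS?F → skip
[9] flags=0000 GE?T → r1=0x89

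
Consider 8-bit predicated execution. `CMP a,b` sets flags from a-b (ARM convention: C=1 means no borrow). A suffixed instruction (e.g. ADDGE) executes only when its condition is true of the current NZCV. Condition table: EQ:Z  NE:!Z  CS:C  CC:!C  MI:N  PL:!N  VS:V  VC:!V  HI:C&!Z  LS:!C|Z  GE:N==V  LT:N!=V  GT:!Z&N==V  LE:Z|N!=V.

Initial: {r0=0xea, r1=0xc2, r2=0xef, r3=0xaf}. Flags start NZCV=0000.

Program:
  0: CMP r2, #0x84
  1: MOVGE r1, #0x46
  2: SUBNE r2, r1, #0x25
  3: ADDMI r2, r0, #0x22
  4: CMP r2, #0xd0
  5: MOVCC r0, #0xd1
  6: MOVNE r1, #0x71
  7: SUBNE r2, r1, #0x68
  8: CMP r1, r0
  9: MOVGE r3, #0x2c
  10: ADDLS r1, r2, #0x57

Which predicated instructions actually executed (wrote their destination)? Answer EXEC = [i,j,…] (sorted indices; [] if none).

0: ✓ CMP  NZCV=0010
1: ✓ MOVGE  r1←0x46
2: ✓ SUBNE  r2←0x21
3: · ADDMI
4: ✓ CMP  NZCV=0000
5: ✓ MOVCC  r0←0xd1
6: ✓ MOVNE  r1←0x71
7: ✓ SUBNE  r2←0x09
8: ✓ CMP  NZCV=1001
9: ✓ MOVGE  r3←0x2c
10: ✓ ADDLS  r1←0x60

EXEC = [1,2,5,6,7,9,10]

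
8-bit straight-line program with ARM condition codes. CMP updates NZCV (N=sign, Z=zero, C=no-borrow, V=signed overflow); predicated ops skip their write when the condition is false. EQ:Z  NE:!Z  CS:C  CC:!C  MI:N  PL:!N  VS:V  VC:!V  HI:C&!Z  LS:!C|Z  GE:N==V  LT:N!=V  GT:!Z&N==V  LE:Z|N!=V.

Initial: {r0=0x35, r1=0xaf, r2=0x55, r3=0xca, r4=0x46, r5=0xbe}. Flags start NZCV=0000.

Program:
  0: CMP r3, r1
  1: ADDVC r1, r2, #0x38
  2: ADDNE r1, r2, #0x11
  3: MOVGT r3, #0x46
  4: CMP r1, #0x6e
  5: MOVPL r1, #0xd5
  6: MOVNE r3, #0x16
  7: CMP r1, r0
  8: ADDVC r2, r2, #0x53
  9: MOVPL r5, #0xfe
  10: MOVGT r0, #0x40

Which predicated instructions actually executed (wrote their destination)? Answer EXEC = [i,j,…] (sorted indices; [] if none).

EXEC = [1,2,3,6,8,9,10]

[0] flags=0010 → (cmp)
[1] flags=0010 VC?T → r1=0x8d
[2] flags=0010 NE?T → r1=0x66
[3] flags=0010 GT?T → r3=0x46
[4] flags=1000 → (cmp)
[5] flags=1000 PL?F → skip
[6] flags=1000 NE?T → r3=0x16
[7] flags=0010 → (cmp)
[8] flags=0010 VC?T → r2=0xa8
[9] flags=0010 PL?T → r5=0xfe
[10] flags=0010 GT?T → r0=0x40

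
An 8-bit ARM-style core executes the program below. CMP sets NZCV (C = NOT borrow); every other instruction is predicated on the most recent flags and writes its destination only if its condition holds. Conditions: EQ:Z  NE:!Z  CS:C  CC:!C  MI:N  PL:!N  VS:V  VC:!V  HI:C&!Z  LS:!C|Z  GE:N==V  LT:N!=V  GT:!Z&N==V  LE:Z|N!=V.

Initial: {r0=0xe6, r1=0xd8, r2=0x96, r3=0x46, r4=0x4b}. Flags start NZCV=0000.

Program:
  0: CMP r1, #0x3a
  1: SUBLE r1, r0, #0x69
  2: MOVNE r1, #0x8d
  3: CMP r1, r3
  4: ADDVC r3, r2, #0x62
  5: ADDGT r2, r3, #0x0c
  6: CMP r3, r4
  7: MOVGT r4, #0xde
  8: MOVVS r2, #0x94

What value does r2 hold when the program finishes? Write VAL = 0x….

VAL = 0x96

[0] flags=1010 → (cmp)
[1] flags=1010 LE?T → r1=0x7d
[2] flags=1010 NE?T → r1=0x8d
[3] flags=0011 → (cmp)
[4] flags=0011 VC?F → skip
[5] flags=0011 GT?F → skip
[6] flags=1000 → (cmp)
[7] flags=1000 GT?F → skip
[8] flags=1000 VS?F → skip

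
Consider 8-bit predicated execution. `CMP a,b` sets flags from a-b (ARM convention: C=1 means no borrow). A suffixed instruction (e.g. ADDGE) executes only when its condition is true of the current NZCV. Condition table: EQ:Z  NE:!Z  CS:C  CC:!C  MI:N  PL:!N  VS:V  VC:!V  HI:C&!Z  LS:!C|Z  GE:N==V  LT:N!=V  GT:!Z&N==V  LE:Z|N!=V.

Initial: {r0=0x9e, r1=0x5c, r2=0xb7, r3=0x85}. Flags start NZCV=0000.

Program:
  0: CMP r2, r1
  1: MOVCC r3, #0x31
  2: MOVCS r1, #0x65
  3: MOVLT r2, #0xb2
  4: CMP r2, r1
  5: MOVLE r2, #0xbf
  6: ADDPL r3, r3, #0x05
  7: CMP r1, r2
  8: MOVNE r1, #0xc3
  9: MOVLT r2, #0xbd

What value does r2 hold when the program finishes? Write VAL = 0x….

[0] flags=0011 → (cmp)
[1] flags=0011 CC?F → skip
[2] flags=0011 CS?T → r1=0x65
[3] flags=0011 LT?T → r2=0xb2
[4] flags=0011 → (cmp)
[5] flags=0011 LE?T → r2=0xbf
[6] flags=0011 PL?T → r3=0x8a
[7] flags=1001 → (cmp)
[8] flags=1001 NE?T → r1=0xc3
[9] flags=1001 LT?F → skip

VAL = 0xbf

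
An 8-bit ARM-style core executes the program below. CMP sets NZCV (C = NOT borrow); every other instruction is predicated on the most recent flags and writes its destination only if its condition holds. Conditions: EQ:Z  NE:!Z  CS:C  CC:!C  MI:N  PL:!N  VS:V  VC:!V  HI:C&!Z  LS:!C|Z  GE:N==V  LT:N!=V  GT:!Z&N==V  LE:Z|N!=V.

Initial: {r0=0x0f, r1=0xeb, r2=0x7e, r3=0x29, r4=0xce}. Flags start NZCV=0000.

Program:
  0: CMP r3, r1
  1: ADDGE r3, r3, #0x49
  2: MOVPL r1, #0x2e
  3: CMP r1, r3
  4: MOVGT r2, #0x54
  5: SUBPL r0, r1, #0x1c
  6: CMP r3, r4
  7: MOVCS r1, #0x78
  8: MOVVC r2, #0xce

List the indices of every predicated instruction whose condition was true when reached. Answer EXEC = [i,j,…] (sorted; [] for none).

0: ✓ CMP  NZCV=0000
1: ✓ ADDGE  r3←0x72
2: ✓ MOVPL  r1←0x2e
3: ✓ CMP  NZCV=1000
4: · MOVGT
5: · SUBPL
6: ✓ CMP  NZCV=1001
7: · MOVCS
8: · MOVVC

EXEC = [1,2]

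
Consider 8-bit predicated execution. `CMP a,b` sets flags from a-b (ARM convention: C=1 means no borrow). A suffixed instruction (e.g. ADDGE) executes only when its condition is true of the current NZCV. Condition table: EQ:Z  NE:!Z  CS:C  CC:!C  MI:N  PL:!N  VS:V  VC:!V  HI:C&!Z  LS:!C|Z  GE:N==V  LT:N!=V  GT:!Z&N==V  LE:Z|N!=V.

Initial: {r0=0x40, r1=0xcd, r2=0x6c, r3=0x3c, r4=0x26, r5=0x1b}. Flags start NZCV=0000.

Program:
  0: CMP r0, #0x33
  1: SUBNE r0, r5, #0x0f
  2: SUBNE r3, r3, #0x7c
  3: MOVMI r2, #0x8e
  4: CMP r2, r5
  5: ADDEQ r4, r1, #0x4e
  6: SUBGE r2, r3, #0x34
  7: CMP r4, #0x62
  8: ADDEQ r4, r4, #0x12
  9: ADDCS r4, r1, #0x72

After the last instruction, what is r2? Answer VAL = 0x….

[0] flags=0010 → (cmp)
[1] flags=0010 NE?T → r0=0x0c
[2] flags=0010 NE?T → r3=0xc0
[3] flags=0010 MI?F → skip
[4] flags=0010 → (cmp)
[5] flags=0010 EQ?F → skip
[6] flags=0010 GE?T → r2=0x8c
[7] flags=1000 → (cmp)
[8] flags=1000 EQ?F → skip
[9] flags=1000 CS?F → skip

VAL = 0x8c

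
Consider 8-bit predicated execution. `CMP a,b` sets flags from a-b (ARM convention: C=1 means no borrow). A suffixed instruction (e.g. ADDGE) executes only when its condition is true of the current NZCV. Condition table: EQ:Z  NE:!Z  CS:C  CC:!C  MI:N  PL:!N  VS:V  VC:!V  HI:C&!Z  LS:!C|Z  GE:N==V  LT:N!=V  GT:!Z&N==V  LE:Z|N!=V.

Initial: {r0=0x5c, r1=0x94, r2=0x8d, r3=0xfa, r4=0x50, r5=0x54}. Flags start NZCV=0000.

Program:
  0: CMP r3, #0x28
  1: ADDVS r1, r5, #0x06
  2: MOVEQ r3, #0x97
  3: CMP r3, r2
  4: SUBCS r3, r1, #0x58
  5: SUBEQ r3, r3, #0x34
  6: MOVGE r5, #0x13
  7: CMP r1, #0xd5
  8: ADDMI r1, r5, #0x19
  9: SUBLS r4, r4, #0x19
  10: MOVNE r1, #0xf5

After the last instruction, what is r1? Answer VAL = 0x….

VAL = 0xf5

0: ✓ CMP  NZCV=1010
1: · ADDVS
2: · MOVEQ
3: ✓ CMP  NZCV=0010
4: ✓ SUBCS  r3←0x3c
5: · SUBEQ
6: ✓ MOVGE  r5←0x13
7: ✓ CMP  NZCV=1000
8: ✓ ADDMI  r1←0x2c
9: ✓ SUBLS  r4←0x37
10: ✓ MOVNE  r1←0xf5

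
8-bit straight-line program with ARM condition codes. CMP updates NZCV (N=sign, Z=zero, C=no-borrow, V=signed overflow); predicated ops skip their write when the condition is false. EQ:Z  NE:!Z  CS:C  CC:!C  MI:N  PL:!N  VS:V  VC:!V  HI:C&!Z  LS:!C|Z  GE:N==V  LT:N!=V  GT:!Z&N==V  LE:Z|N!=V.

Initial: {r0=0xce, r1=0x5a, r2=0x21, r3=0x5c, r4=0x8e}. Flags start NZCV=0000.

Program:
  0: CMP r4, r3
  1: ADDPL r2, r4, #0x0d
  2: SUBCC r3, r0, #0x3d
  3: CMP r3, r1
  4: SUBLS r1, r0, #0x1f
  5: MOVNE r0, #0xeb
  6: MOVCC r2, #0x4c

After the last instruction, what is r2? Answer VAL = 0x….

VAL = 0x9b

[0] flags=0011 → (cmp)
[1] flags=0011 PL?T → r2=0x9b
[2] flags=0011 CC?F → skip
[3] flags=0010 → (cmp)
[4] flags=0010 LS?F → skip
[5] flags=0010 NE?T → r0=0xeb
[6] flags=0010 CC?F → skip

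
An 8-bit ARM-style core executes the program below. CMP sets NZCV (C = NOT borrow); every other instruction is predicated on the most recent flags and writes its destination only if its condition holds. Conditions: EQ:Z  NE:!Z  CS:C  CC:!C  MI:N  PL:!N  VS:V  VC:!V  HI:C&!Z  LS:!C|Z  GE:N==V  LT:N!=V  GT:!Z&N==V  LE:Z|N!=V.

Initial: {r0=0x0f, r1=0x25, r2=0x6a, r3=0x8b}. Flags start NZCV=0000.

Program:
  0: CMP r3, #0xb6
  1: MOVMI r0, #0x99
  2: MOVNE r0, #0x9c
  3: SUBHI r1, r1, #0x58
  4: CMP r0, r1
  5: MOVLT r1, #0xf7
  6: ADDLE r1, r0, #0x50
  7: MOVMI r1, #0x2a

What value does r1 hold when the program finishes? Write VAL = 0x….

VAL = 0xec

0: ✓ CMP  NZCV=1000
1: ✓ MOVMI  r0←0x99
2: ✓ MOVNE  r0←0x9c
3: · SUBHI
4: ✓ CMP  NZCV=0011
5: ✓ MOVLT  r1←0xf7
6: ✓ ADDLE  r1←0xec
7: · MOVMI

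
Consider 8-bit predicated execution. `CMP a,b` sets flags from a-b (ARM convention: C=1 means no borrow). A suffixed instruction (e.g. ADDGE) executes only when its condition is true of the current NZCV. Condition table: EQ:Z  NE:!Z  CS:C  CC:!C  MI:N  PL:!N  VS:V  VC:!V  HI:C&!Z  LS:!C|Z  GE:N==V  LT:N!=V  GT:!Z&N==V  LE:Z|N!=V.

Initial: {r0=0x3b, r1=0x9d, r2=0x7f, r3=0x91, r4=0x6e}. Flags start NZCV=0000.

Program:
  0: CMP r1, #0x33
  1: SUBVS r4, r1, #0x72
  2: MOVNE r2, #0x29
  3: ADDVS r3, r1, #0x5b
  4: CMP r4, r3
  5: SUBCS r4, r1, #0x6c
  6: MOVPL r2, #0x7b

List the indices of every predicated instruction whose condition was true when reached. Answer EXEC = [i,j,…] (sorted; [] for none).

EXEC = [1,2,3,6]

[0] flags=0011 → (cmp)
[1] flags=0011 VS?T → r4=0x2b
[2] flags=0011 NE?T → r2=0x29
[3] flags=0011 VS?T → r3=0xf8
[4] flags=0000 → (cmp)
[5] flags=0000 CS?F → skip
[6] flags=0000 PL?T → r2=0x7b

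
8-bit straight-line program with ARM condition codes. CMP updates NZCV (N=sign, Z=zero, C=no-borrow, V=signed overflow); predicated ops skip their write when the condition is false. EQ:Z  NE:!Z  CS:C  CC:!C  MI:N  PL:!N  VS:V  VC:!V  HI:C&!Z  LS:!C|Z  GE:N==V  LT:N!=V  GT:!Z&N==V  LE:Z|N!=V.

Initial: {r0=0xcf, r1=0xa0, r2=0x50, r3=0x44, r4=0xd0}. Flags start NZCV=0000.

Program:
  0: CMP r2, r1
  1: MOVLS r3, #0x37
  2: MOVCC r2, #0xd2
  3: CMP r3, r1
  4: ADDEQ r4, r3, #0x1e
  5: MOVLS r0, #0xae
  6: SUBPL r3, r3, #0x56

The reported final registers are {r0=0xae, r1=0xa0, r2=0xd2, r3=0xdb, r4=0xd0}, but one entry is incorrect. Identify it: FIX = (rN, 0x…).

FIX = (r3, 0x37)

[0] flags=1001 → (cmp)
[1] flags=1001 LS?T → r3=0x37
[2] flags=1001 CC?T → r2=0xd2
[3] flags=1001 → (cmp)
[4] flags=1001 EQ?F → skip
[5] flags=1001 LS?T → r0=0xae
[6] flags=1001 PL?F → skip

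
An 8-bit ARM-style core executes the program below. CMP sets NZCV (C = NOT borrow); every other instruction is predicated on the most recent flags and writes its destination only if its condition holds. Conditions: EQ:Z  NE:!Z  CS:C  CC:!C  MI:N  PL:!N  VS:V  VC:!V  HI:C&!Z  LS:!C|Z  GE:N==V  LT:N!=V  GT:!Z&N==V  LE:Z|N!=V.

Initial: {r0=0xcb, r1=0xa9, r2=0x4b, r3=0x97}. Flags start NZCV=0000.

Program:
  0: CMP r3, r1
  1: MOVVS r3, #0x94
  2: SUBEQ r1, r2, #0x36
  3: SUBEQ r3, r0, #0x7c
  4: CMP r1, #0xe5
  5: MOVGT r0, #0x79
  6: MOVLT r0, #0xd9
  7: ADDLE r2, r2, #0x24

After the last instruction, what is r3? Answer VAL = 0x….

VAL = 0x97

0: ✓ CMP  NZCV=1000
1: · MOVVS
2: · SUBEQ
3: · SUBEQ
4: ✓ CMP  NZCV=1000
5: · MOVGT
6: ✓ MOVLT  r0←0xd9
7: ✓ ADDLE  r2←0x6f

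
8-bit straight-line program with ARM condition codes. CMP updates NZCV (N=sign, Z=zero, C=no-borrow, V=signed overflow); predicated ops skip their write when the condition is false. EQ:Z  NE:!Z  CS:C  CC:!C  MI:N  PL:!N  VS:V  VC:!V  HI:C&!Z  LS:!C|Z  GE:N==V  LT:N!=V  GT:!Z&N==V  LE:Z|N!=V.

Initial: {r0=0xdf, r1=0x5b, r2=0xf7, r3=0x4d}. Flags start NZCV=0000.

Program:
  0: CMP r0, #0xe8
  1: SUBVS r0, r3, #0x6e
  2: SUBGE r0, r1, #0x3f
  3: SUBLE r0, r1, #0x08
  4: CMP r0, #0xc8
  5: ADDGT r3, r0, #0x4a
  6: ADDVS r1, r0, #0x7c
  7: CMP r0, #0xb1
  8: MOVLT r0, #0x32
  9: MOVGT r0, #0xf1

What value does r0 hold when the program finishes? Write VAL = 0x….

VAL = 0xf1

0: ✓ CMP  NZCV=1000
1: · SUBVS
2: · SUBGE
3: ✓ SUBLE  r0←0x53
4: ✓ CMP  NZCV=1001
5: ✓ ADDGT  r3←0x9d
6: ✓ ADDVS  r1←0xcf
7: ✓ CMP  NZCV=1001
8: · MOVLT
9: ✓ MOVGT  r0←0xf1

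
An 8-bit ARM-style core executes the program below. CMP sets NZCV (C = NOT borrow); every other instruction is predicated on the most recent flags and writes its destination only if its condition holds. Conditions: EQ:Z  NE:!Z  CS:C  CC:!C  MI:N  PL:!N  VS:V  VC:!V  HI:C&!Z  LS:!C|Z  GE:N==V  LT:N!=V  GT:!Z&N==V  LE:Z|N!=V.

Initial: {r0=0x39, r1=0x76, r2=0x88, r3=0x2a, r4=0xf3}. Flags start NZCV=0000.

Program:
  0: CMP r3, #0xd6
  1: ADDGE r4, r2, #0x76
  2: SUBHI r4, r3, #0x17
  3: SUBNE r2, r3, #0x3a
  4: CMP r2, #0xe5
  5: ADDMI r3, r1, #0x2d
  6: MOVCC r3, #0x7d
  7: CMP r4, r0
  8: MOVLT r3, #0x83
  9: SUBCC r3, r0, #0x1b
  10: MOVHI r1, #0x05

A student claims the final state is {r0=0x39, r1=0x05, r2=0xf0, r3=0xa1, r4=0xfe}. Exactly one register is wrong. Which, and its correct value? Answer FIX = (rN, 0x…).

FIX = (r3, 0x83)

[0] flags=0000 → (cmp)
[1] flags=0000 GE?T → r4=0xfe
[2] flags=0000 HI?F → skip
[3] flags=0000 NE?T → r2=0xf0
[4] flags=0010 → (cmp)
[5] flags=0010 MI?F → skip
[6] flags=0010 CC?F → skip
[7] flags=1010 → (cmp)
[8] flags=1010 LT?T → r3=0x83
[9] flags=1010 CC?F → skip
[10] flags=1010 HI?T → r1=0x05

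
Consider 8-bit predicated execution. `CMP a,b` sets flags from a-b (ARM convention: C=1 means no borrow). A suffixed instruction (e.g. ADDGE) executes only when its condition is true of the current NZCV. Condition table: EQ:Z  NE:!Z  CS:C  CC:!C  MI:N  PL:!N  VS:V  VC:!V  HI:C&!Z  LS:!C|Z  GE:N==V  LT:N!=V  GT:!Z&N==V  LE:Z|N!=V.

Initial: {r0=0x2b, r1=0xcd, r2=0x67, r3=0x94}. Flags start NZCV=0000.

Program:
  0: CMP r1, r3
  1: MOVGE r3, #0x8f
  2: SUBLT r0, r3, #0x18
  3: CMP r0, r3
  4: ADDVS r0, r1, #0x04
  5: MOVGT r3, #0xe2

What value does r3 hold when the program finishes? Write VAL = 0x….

[0] flags=0010 → (cmp)
[1] flags=0010 GE?T → r3=0x8f
[2] flags=0010 LT?F → skip
[3] flags=1001 → (cmp)
[4] flags=1001 VS?T → r0=0xd1
[5] flags=1001 GT?T → r3=0xe2

VAL = 0xe2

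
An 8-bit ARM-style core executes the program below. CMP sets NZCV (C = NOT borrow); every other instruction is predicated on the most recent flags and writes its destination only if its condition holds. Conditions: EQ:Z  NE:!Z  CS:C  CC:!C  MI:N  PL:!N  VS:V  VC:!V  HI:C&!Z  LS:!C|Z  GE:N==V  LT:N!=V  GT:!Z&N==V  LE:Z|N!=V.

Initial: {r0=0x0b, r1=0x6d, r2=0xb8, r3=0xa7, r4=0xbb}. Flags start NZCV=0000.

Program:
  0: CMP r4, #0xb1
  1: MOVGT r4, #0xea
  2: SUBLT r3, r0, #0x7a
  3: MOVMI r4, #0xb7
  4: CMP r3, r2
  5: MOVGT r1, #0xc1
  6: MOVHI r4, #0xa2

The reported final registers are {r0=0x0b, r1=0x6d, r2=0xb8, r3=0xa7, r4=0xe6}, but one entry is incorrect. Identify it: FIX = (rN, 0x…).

[0] flags=0010 → (cmp)
[1] flags=0010 GT?T → r4=0xea
[2] flags=0010 LT?F → skip
[3] flags=0010 MI?F → skip
[4] flags=1000 → (cmp)
[5] flags=1000 GT?F → skip
[6] flags=1000 HI?F → skip

FIX = (r4, 0xea)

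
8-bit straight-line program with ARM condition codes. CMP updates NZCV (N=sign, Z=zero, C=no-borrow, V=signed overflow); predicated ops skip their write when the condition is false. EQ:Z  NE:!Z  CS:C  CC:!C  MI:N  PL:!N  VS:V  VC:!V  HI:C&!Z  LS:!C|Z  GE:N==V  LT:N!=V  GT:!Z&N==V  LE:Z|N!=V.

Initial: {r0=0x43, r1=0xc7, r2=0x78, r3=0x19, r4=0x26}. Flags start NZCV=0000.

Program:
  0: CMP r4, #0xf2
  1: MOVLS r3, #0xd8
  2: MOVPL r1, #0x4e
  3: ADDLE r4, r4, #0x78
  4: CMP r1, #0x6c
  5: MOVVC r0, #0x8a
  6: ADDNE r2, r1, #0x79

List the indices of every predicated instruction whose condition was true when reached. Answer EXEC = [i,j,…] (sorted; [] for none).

[0] flags=0000 → (cmp)
[1] flags=0000 LS?T → r3=0xd8
[2] flags=0000 PL?T → r1=0x4e
[3] flags=0000 LE?F → skip
[4] flags=1000 → (cmp)
[5] flags=1000 VC?T → r0=0x8a
[6] flags=1000 NE?T → r2=0xc7

EXEC = [1,2,5,6]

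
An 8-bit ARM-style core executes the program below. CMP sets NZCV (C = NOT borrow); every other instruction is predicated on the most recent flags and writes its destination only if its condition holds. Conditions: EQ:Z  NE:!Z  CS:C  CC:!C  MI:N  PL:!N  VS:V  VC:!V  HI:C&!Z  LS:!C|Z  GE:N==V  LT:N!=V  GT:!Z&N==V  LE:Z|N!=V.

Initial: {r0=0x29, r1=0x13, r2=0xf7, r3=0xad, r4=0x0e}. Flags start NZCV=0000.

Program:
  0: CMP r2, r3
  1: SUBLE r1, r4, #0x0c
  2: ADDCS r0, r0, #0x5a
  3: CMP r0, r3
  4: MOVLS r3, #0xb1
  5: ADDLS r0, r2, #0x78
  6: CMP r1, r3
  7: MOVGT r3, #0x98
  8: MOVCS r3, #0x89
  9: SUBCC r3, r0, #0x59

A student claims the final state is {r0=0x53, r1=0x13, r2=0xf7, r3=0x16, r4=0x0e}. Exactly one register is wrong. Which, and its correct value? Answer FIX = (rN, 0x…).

FIX = (r0, 0x6f)

[0] flags=0010 → (cmp)
[1] flags=0010 LE?F → skip
[2] flags=0010 CS?T → r0=0x83
[3] flags=1000 → (cmp)
[4] flags=1000 LS?T → r3=0xb1
[5] flags=1000 LS?T → r0=0x6f
[6] flags=0000 → (cmp)
[7] flags=0000 GT?T → r3=0x98
[8] flags=0000 CS?F → skip
[9] flags=0000 CC?T → r3=0x16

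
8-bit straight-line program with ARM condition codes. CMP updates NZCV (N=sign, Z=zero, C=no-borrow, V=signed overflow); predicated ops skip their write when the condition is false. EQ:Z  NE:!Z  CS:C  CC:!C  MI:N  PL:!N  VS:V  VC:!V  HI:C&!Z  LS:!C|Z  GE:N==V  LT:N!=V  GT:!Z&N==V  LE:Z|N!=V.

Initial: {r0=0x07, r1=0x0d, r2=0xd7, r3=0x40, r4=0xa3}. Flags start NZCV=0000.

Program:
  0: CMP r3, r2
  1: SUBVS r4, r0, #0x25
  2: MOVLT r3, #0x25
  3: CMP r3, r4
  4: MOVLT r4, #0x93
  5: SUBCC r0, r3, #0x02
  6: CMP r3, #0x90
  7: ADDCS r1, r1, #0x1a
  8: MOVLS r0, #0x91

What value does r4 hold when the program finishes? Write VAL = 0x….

VAL = 0xa3

[0] flags=0000 → (cmp)
[1] flags=0000 VS?F → skip
[2] flags=0000 LT?F → skip
[3] flags=1001 → (cmp)
[4] flags=1001 LT?F → skip
[5] flags=1001 CC?T → r0=0x3e
[6] flags=1001 → (cmp)
[7] flags=1001 CS?F → skip
[8] flags=1001 LS?T → r0=0x91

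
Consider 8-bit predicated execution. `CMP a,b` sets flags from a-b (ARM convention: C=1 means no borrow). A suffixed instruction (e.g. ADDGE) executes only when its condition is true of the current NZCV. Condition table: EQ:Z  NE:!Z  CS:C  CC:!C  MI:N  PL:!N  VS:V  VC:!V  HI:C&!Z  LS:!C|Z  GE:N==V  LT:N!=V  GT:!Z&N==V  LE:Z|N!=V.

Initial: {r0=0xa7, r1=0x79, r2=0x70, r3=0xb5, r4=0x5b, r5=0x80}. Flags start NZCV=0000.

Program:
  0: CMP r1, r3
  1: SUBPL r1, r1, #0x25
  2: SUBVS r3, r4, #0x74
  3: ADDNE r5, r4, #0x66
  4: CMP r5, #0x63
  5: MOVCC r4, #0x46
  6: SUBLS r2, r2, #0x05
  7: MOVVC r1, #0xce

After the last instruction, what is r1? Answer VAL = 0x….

VAL = 0x79

0: ✓ CMP  NZCV=1001
1: · SUBPL
2: ✓ SUBVS  r3←0xe7
3: ✓ ADDNE  r5←0xc1
4: ✓ CMP  NZCV=0011
5: · MOVCC
6: · SUBLS
7: · MOVVC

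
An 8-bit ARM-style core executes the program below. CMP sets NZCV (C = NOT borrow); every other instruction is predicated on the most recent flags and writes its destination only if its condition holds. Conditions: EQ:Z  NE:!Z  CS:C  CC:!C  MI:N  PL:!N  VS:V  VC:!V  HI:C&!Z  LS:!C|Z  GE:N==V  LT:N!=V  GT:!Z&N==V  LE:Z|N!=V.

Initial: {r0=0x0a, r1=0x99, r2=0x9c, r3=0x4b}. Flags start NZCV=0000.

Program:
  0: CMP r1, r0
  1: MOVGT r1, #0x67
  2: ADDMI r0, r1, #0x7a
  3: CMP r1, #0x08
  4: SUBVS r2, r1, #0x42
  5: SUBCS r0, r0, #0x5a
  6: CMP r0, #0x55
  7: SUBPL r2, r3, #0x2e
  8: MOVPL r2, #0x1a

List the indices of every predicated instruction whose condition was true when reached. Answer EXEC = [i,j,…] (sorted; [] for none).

[0] flags=1010 → (cmp)
[1] flags=1010 GT?F → skip
[2] flags=1010 MI?T → r0=0x13
[3] flags=1010 → (cmp)
[4] flags=1010 VS?F → skip
[5] flags=1010 CS?T → r0=0xb9
[6] flags=0011 → (cmp)
[7] flags=0011 PL?T → r2=0x1d
[8] flags=0011 PL?T → r2=0x1a

EXEC = [2,5,7,8]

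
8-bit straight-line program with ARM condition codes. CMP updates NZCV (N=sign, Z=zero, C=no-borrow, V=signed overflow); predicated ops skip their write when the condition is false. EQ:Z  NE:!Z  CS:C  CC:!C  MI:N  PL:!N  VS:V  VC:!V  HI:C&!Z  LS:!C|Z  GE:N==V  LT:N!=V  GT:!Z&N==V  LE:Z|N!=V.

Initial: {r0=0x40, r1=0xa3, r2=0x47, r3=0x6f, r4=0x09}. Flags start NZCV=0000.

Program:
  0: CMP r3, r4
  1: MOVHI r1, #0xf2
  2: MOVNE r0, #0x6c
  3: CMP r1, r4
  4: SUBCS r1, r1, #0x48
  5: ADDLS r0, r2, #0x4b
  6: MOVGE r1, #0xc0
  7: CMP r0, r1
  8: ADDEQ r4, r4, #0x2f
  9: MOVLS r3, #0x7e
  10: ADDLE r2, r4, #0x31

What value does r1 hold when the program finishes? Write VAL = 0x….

VAL = 0xaa

0: ✓ CMP  NZCV=0010
1: ✓ MOVHI  r1←0xf2
2: ✓ MOVNE  r0←0x6c
3: ✓ CMP  NZCV=1010
4: ✓ SUBCS  r1←0xaa
5: · ADDLS
6: · MOVGE
7: ✓ CMP  NZCV=1001
8: · ADDEQ
9: ✓ MOVLS  r3←0x7e
10: · ADDLE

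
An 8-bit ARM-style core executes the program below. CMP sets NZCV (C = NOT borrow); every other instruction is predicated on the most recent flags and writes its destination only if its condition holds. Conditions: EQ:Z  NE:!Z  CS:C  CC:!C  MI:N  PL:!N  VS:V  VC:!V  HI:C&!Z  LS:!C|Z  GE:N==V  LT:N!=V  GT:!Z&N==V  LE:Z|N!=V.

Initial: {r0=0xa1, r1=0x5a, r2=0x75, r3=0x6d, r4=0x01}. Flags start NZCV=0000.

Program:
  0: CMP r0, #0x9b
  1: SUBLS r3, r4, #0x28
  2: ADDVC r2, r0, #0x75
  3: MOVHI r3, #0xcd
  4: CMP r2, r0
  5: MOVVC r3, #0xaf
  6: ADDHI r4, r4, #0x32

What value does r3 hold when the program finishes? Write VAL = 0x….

VAL = 0xaf

[0] flags=0010 → (cmp)
[1] flags=0010 LS?F → skip
[2] flags=0010 VC?T → r2=0x16
[3] flags=0010 HI?T → r3=0xcd
[4] flags=0000 → (cmp)
[5] flags=0000 VC?T → r3=0xaf
[6] flags=0000 HI?F → skip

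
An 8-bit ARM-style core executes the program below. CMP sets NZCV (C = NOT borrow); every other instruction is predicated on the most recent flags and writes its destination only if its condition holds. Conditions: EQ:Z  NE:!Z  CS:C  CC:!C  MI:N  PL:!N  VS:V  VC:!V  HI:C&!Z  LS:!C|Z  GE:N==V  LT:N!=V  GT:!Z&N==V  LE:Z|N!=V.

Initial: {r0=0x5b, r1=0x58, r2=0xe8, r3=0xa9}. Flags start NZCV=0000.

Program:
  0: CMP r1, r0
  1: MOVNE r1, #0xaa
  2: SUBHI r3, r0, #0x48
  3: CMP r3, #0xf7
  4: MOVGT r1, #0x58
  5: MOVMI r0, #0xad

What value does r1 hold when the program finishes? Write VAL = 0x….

[0] flags=1000 → (cmp)
[1] flags=1000 NE?T → r1=0xaa
[2] flags=1000 HI?F → skip
[3] flags=1000 → (cmp)
[4] flags=1000 GT?F → skip
[5] flags=1000 MI?T → r0=0xad

VAL = 0xaa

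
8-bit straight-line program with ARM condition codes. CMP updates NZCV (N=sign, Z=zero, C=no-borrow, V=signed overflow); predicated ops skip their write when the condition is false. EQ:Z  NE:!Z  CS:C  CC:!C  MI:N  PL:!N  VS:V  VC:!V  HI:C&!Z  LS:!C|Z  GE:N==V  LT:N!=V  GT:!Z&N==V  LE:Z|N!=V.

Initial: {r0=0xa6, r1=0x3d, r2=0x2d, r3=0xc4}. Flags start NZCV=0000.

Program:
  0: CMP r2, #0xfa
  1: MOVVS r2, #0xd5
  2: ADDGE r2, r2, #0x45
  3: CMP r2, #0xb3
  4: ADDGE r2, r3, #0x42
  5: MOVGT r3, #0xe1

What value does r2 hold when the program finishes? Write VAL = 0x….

[0] flags=0000 → (cmp)
[1] flags=0000 VS?F → skip
[2] flags=0000 GE?T → r2=0x72
[3] flags=1001 → (cmp)
[4] flags=1001 GE?T → r2=0x06
[5] flags=1001 GT?T → r3=0xe1

VAL = 0x06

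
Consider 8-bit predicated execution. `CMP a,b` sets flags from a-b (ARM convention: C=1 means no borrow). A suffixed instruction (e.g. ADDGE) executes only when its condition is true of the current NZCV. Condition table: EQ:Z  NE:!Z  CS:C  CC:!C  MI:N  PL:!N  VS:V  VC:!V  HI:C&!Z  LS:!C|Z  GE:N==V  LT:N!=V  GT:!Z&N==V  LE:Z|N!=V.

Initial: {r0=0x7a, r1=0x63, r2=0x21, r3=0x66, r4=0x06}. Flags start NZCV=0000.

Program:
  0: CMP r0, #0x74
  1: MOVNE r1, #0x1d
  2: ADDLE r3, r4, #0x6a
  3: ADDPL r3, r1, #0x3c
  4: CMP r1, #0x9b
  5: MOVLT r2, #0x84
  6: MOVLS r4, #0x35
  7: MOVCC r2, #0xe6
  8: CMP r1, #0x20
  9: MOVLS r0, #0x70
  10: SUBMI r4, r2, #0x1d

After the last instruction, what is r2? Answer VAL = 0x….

0: ✓ CMP  NZCV=0010
1: ✓ MOVNE  r1←0x1d
2: · ADDLE
3: ✓ ADDPL  r3←0x59
4: ✓ CMP  NZCV=1001
5: · MOVLT
6: ✓ MOVLS  r4←0x35
7: ✓ MOVCC  r2←0xe6
8: ✓ CMP  NZCV=1000
9: ✓ MOVLS  r0←0x70
10: ✓ SUBMI  r4←0xc9

VAL = 0xe6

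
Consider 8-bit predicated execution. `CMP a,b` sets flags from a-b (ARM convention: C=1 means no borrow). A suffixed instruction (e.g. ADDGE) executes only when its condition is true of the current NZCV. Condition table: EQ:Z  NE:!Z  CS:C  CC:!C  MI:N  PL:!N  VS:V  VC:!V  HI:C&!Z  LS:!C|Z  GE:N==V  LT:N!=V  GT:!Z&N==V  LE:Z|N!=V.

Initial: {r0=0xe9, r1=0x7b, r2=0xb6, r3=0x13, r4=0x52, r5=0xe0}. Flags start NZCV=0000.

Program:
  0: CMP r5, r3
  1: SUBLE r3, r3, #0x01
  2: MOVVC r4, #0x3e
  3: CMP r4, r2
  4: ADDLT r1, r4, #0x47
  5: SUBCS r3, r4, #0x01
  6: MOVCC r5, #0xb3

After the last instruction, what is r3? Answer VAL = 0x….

[0] flags=1010 → (cmp)
[1] flags=1010 LE?T → r3=0x12
[2] flags=1010 VC?T → r4=0x3e
[3] flags=1001 → (cmp)
[4] flags=1001 LT?F → skip
[5] flags=1001 CS?F → skip
[6] flags=1001 CC?T → r5=0xb3

VAL = 0x12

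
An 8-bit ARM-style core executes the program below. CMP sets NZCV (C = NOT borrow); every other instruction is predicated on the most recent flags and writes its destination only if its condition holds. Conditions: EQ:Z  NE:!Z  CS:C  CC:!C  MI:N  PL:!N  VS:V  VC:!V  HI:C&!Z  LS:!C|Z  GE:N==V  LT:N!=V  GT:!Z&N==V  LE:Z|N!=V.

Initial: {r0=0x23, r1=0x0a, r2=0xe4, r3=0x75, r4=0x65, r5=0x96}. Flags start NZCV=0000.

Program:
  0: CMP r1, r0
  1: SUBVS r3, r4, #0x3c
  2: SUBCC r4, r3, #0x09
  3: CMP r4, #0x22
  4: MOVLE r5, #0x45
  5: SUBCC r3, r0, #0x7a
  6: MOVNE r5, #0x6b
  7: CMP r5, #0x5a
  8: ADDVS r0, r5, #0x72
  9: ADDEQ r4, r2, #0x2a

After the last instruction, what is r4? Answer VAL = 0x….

VAL = 0x6c

[0] flags=1000 → (cmp)
[1] flags=1000 VS?F → skip
[2] flags=1000 CC?T → r4=0x6c
[3] flags=0010 → (cmp)
[4] flags=0010 LE?F → skip
[5] flags=0010 CC?F → skip
[6] flags=0010 NE?T → r5=0x6b
[7] flags=0010 → (cmp)
[8] flags=0010 VS?F → skip
[9] flags=0010 EQ?F → skip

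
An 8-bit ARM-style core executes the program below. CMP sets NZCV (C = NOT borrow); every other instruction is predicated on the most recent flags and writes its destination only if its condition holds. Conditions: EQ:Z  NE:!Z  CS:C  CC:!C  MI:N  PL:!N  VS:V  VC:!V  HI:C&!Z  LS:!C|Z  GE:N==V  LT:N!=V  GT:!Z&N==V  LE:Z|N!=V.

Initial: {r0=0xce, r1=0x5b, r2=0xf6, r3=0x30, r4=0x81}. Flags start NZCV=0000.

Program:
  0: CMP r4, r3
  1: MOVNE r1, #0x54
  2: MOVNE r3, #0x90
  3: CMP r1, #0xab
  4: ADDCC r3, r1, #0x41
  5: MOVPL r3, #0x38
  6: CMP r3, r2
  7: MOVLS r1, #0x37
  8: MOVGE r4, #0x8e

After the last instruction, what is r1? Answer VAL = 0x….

[0] flags=0011 → (cmp)
[1] flags=0011 NE?T → r1=0x54
[2] flags=0011 NE?T → r3=0x90
[3] flags=1001 → (cmp)
[4] flags=1001 CC?T → r3=0x95
[5] flags=1001 PL?F → skip
[6] flags=1000 → (cmp)
[7] flags=1000 LS?T → r1=0x37
[8] flags=1000 GE?F → skip

VAL = 0x37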